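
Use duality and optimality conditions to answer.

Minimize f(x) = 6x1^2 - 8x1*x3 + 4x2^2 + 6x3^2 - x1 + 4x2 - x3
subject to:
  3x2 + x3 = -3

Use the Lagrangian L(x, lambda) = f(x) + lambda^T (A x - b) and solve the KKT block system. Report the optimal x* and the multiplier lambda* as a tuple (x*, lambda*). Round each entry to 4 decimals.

Form the Lagrangian:
  L(x, lambda) = (1/2) x^T Q x + c^T x + lambda^T (A x - b)
Stationarity (grad_x L = 0): Q x + c + A^T lambda = 0.
Primal feasibility: A x = b.

This gives the KKT block system:
  [ Q   A^T ] [ x     ]   [-c ]
  [ A    0  ] [ lambda ] = [ b ]

Solving the linear system:
  x*      = (0.1127, -1.0147, 0.0441)
  lambda* = (1.3725)
  f(x*)   = -0.049

x* = (0.1127, -1.0147, 0.0441), lambda* = (1.3725)


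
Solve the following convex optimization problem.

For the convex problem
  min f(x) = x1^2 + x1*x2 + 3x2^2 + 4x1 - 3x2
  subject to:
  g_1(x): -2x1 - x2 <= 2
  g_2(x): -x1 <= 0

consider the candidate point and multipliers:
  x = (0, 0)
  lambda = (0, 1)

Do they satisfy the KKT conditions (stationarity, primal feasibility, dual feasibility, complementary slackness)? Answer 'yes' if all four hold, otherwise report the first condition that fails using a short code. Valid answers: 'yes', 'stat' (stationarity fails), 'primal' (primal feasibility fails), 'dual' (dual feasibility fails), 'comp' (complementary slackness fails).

Gradient of f: grad f(x) = Q x + c = (4, -3)
Constraint values g_i(x) = a_i^T x - b_i:
  g_1((0, 0)) = -2
  g_2((0, 0)) = 0
Stationarity residual: grad f(x) + sum_i lambda_i a_i = (3, -3)
  -> stationarity FAILS
Primal feasibility (all g_i <= 0): OK
Dual feasibility (all lambda_i >= 0): OK
Complementary slackness (lambda_i * g_i(x) = 0 for all i): OK

Verdict: the first failing condition is stationarity -> stat.

stat


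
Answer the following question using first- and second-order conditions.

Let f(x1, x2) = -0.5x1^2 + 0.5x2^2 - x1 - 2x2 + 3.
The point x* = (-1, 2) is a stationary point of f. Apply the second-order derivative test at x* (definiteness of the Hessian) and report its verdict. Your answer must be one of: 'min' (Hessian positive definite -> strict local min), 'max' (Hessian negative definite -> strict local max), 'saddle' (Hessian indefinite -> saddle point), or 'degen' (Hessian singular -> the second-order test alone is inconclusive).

Compute the Hessian H = grad^2 f:
  H = [[-1, 0], [0, 1]]
Verify stationarity: grad f(x*) = H x* + g = (0, 0).
Eigenvalues of H: -1, 1.
Eigenvalues have mixed signs, so H is indefinite -> x* is a saddle point.

saddle


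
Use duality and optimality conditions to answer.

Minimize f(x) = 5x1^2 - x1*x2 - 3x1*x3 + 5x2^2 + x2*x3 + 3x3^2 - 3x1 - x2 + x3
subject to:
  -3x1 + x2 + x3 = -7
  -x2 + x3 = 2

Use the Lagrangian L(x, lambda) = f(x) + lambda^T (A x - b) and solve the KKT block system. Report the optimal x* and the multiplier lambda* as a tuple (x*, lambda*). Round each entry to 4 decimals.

Form the Lagrangian:
  L(x, lambda) = (1/2) x^T Q x + c^T x + lambda^T (A x - b)
Stationarity (grad_x L = 0): Q x + c + A^T lambda = 0.
Primal feasibility: A x = b.

This gives the KKT block system:
  [ Q   A^T ] [ x     ]   [-c ]
  [ A    0  ] [ lambda ] = [ b ]

Solving the linear system:
  x*      = (2.3766, -0.9351, 1.0649)
  lambda* = (6.1688, -5.4935)
  f(x*)   = 24.5195

x* = (2.3766, -0.9351, 1.0649), lambda* = (6.1688, -5.4935)


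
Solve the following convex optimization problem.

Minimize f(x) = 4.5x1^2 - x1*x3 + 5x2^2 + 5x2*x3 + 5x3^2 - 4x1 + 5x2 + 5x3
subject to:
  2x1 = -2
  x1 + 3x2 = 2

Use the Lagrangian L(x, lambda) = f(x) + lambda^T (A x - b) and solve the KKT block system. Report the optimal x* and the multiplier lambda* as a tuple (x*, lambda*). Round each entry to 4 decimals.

Form the Lagrangian:
  L(x, lambda) = (1/2) x^T Q x + c^T x + lambda^T (A x - b)
Stationarity (grad_x L = 0): Q x + c + A^T lambda = 0.
Primal feasibility: A x = b.

This gives the KKT block system:
  [ Q   A^T ] [ x     ]   [-c ]
  [ A    0  ] [ lambda ] = [ b ]

Solving the linear system:
  x*      = (-1, 1, -1.1)
  lambda* = (7.5333, -3.1667)
  f(x*)   = 12.45

x* = (-1, 1, -1.1), lambda* = (7.5333, -3.1667)


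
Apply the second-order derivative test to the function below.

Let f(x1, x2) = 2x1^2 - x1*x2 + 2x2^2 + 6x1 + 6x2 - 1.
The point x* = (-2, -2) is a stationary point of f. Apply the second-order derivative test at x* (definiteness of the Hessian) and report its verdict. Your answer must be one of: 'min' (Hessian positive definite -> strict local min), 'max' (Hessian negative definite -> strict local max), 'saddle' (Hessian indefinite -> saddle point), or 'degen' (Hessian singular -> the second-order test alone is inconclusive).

Compute the Hessian H = grad^2 f:
  H = [[4, -1], [-1, 4]]
Verify stationarity: grad f(x*) = H x* + g = (0, 0).
Eigenvalues of H: 3, 5.
Both eigenvalues > 0, so H is positive definite -> x* is a strict local min.

min


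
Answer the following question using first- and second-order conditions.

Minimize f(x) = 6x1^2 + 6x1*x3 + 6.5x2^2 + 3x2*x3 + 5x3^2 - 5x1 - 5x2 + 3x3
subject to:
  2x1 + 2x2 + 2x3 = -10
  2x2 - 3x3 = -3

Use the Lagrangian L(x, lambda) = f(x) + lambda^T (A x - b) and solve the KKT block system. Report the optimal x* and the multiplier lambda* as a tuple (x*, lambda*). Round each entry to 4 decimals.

Form the Lagrangian:
  L(x, lambda) = (1/2) x^T Q x + c^T x + lambda^T (A x - b)
Stationarity (grad_x L = 0): Q x + c + A^T lambda = 0.
Primal feasibility: A x = b.

This gives the KKT block system:
  [ Q   A^T ] [ x     ]   [-c ]
  [ A    0  ] [ lambda ] = [ b ]

Solving the linear system:
  x*      = (-1.9383, -2.437, -0.6247)
  lambda* = (16.004, 3.2735)
  f(x*)   = 94.9316

x* = (-1.9383, -2.437, -0.6247), lambda* = (16.004, 3.2735)


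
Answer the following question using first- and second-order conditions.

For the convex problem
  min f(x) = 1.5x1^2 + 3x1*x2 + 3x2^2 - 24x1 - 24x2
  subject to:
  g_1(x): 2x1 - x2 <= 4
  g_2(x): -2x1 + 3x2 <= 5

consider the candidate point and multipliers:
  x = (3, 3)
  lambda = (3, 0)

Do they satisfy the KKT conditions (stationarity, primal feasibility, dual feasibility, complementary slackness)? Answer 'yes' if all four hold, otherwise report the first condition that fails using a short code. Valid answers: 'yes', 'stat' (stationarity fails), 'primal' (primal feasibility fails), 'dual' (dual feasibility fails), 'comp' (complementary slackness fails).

Gradient of f: grad f(x) = Q x + c = (-6, 3)
Constraint values g_i(x) = a_i^T x - b_i:
  g_1((3, 3)) = -1
  g_2((3, 3)) = -2
Stationarity residual: grad f(x) + sum_i lambda_i a_i = (0, 0)
  -> stationarity OK
Primal feasibility (all g_i <= 0): OK
Dual feasibility (all lambda_i >= 0): OK
Complementary slackness (lambda_i * g_i(x) = 0 for all i): FAILS

Verdict: the first failing condition is complementary_slackness -> comp.

comp


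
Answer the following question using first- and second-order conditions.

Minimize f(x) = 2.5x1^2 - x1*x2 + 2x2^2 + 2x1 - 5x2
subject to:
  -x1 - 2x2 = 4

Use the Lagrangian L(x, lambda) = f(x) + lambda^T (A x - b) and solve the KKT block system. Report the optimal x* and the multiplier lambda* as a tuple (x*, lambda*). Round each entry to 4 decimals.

Form the Lagrangian:
  L(x, lambda) = (1/2) x^T Q x + c^T x + lambda^T (A x - b)
Stationarity (grad_x L = 0): Q x + c + A^T lambda = 0.
Primal feasibility: A x = b.

This gives the KKT block system:
  [ Q   A^T ] [ x     ]   [-c ]
  [ A    0  ] [ lambda ] = [ b ]

Solving the linear system:
  x*      = (-1.5, -1.25)
  lambda* = (-4.25)
  f(x*)   = 10.125

x* = (-1.5, -1.25), lambda* = (-4.25)


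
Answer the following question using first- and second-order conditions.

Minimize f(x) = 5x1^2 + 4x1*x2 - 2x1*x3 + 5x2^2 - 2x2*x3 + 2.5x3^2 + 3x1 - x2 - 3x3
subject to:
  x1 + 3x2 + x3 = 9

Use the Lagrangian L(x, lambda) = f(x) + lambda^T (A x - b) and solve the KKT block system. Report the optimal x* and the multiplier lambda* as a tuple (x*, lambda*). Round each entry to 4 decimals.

Form the Lagrangian:
  L(x, lambda) = (1/2) x^T Q x + c^T x + lambda^T (A x - b)
Stationarity (grad_x L = 0): Q x + c + A^T lambda = 0.
Primal feasibility: A x = b.

This gives the KKT block system:
  [ Q   A^T ] [ x     ]   [-c ]
  [ A    0  ] [ lambda ] = [ b ]

Solving the linear system:
  x*      = (-0.1765, 2.2353, 2.4706)
  lambda* = (-5.2353)
  f(x*)   = 18.4706

x* = (-0.1765, 2.2353, 2.4706), lambda* = (-5.2353)


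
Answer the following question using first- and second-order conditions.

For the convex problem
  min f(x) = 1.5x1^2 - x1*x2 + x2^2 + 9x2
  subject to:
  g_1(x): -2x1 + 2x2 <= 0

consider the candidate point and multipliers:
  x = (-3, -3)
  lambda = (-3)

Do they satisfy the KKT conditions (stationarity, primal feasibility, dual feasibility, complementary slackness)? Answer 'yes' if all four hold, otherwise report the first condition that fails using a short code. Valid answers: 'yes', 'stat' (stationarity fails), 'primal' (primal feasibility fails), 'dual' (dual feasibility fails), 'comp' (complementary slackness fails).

Gradient of f: grad f(x) = Q x + c = (-6, 6)
Constraint values g_i(x) = a_i^T x - b_i:
  g_1((-3, -3)) = 0
Stationarity residual: grad f(x) + sum_i lambda_i a_i = (0, 0)
  -> stationarity OK
Primal feasibility (all g_i <= 0): OK
Dual feasibility (all lambda_i >= 0): FAILS
Complementary slackness (lambda_i * g_i(x) = 0 for all i): OK

Verdict: the first failing condition is dual_feasibility -> dual.

dual


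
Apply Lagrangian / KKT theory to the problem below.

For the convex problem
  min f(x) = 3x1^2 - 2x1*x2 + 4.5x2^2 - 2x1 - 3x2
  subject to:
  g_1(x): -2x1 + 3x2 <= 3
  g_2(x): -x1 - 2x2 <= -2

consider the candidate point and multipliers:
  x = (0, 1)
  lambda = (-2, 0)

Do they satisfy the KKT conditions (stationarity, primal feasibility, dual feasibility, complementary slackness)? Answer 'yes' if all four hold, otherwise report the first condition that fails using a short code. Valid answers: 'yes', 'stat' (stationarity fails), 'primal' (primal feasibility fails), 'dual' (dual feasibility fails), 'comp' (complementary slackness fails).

Gradient of f: grad f(x) = Q x + c = (-4, 6)
Constraint values g_i(x) = a_i^T x - b_i:
  g_1((0, 1)) = 0
  g_2((0, 1)) = 0
Stationarity residual: grad f(x) + sum_i lambda_i a_i = (0, 0)
  -> stationarity OK
Primal feasibility (all g_i <= 0): OK
Dual feasibility (all lambda_i >= 0): FAILS
Complementary slackness (lambda_i * g_i(x) = 0 for all i): OK

Verdict: the first failing condition is dual_feasibility -> dual.

dual


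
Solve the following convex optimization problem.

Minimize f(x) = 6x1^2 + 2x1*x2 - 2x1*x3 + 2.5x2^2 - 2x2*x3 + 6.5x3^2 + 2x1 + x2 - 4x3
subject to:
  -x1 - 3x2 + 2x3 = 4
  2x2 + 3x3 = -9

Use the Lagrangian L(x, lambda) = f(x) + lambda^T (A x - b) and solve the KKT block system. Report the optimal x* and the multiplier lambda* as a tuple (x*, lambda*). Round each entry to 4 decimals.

Form the Lagrangian:
  L(x, lambda) = (1/2) x^T Q x + c^T x + lambda^T (A x - b)
Stationarity (grad_x L = 0): Q x + c + A^T lambda = 0.
Primal feasibility: A x = b.

This gives the KKT block system:
  [ Q   A^T ] [ x     ]   [-c ]
  [ A    0  ] [ lambda ] = [ b ]

Solving the linear system:
  x*      = (0.0683, -2.3235, -1.451)
  lambda* = (1.0746, 5.4013)
  f(x*)   = 23.9651

x* = (0.0683, -2.3235, -1.451), lambda* = (1.0746, 5.4013)


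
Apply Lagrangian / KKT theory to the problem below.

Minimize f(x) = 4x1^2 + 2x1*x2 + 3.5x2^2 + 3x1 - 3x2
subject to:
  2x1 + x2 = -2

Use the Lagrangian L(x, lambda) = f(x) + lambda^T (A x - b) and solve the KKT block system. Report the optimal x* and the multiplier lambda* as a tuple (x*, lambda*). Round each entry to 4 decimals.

Form the Lagrangian:
  L(x, lambda) = (1/2) x^T Q x + c^T x + lambda^T (A x - b)
Stationarity (grad_x L = 0): Q x + c + A^T lambda = 0.
Primal feasibility: A x = b.

This gives the KKT block system:
  [ Q   A^T ] [ x     ]   [-c ]
  [ A    0  ] [ lambda ] = [ b ]

Solving the linear system:
  x*      = (-1.1786, 0.3571)
  lambda* = (2.8571)
  f(x*)   = 0.5536

x* = (-1.1786, 0.3571), lambda* = (2.8571)


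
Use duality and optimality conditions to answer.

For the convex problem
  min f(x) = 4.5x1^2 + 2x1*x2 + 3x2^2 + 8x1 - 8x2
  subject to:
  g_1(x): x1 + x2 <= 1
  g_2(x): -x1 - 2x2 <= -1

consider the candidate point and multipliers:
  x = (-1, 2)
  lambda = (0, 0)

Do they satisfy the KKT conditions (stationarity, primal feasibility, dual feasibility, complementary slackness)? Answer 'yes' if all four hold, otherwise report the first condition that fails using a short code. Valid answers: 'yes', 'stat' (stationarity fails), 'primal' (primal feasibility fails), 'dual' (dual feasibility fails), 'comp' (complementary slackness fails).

Gradient of f: grad f(x) = Q x + c = (3, 2)
Constraint values g_i(x) = a_i^T x - b_i:
  g_1((-1, 2)) = 0
  g_2((-1, 2)) = -2
Stationarity residual: grad f(x) + sum_i lambda_i a_i = (3, 2)
  -> stationarity FAILS
Primal feasibility (all g_i <= 0): OK
Dual feasibility (all lambda_i >= 0): OK
Complementary slackness (lambda_i * g_i(x) = 0 for all i): OK

Verdict: the first failing condition is stationarity -> stat.

stat


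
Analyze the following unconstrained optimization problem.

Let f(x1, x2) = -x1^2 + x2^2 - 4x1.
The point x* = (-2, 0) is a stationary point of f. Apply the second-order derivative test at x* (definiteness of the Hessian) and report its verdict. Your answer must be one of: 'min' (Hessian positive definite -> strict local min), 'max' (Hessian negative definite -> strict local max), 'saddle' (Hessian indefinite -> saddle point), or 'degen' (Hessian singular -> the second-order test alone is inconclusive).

Compute the Hessian H = grad^2 f:
  H = [[-2, 0], [0, 2]]
Verify stationarity: grad f(x*) = H x* + g = (0, 0).
Eigenvalues of H: -2, 2.
Eigenvalues have mixed signs, so H is indefinite -> x* is a saddle point.

saddle


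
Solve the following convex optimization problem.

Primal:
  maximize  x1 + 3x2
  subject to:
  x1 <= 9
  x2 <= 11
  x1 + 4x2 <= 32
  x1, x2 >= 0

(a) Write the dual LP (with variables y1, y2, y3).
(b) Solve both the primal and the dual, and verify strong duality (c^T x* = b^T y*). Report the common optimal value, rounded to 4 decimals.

The standard primal-dual pair for 'max c^T x s.t. A x <= b, x >= 0' is:
  Dual:  min b^T y  s.t.  A^T y >= c,  y >= 0.

So the dual LP is:
  minimize  9y1 + 11y2 + 32y3
  subject to:
    y1 + y3 >= 1
    y2 + 4y3 >= 3
    y1, y2, y3 >= 0

Solving the primal: x* = (9, 5.75).
  primal value c^T x* = 26.25.
Solving the dual: y* = (0.25, 0, 0.75).
  dual value b^T y* = 26.25.
Strong duality: c^T x* = b^T y*. Confirmed.

26.25


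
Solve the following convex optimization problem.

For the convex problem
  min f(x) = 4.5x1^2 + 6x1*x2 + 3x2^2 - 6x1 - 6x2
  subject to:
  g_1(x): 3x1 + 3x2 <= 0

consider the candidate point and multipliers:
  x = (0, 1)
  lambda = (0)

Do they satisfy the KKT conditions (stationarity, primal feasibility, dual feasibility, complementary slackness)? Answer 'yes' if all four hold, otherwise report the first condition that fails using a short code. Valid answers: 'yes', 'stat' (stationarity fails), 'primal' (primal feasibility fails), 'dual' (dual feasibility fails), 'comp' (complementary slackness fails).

Gradient of f: grad f(x) = Q x + c = (0, 0)
Constraint values g_i(x) = a_i^T x - b_i:
  g_1((0, 1)) = 3
Stationarity residual: grad f(x) + sum_i lambda_i a_i = (0, 0)
  -> stationarity OK
Primal feasibility (all g_i <= 0): FAILS
Dual feasibility (all lambda_i >= 0): OK
Complementary slackness (lambda_i * g_i(x) = 0 for all i): OK

Verdict: the first failing condition is primal_feasibility -> primal.

primal


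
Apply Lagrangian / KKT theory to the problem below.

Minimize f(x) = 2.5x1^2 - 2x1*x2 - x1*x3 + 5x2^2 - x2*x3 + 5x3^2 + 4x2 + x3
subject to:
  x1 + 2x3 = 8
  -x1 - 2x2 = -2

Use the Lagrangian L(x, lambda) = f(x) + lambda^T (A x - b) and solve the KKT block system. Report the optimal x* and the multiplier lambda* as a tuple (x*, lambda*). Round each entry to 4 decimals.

Form the Lagrangian:
  L(x, lambda) = (1/2) x^T Q x + c^T x + lambda^T (A x - b)
Stationarity (grad_x L = 0): Q x + c + A^T lambda = 0.
Primal feasibility: A x = b.

This gives the KKT block system:
  [ Q   A^T ] [ x     ]   [-c ]
  [ A    0  ] [ lambda ] = [ b ]

Solving the linear system:
  x*      = (2.48, -0.24, 2.76)
  lambda* = (-13.18, -3.06)
  f(x*)   = 50.56

x* = (2.48, -0.24, 2.76), lambda* = (-13.18, -3.06)


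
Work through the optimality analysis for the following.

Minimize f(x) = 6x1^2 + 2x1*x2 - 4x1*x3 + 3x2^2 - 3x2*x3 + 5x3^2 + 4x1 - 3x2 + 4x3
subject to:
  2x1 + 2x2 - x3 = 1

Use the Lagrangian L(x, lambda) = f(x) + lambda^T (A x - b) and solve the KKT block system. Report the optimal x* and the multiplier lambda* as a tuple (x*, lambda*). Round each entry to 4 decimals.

Form the Lagrangian:
  L(x, lambda) = (1/2) x^T Q x + c^T x + lambda^T (A x - b)
Stationarity (grad_x L = 0): Q x + c + A^T lambda = 0.
Primal feasibility: A x = b.

This gives the KKT block system:
  [ Q   A^T ] [ x     ]   [-c ]
  [ A    0  ] [ lambda ] = [ b ]

Solving the linear system:
  x*      = (-0.4545, 0.7273, -0.4545)
  lambda* = (-0.9091)
  f(x*)   = -2.4545

x* = (-0.4545, 0.7273, -0.4545), lambda* = (-0.9091)


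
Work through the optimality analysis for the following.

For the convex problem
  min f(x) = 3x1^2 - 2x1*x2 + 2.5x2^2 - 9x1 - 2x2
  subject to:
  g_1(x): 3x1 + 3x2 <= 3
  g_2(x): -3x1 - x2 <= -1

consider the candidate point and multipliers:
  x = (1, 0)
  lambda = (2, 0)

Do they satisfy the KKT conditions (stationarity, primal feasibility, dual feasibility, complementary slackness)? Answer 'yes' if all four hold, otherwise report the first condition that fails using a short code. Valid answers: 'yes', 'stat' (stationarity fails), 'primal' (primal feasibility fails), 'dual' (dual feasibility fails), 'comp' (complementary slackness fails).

Gradient of f: grad f(x) = Q x + c = (-3, -4)
Constraint values g_i(x) = a_i^T x - b_i:
  g_1((1, 0)) = 0
  g_2((1, 0)) = -2
Stationarity residual: grad f(x) + sum_i lambda_i a_i = (3, 2)
  -> stationarity FAILS
Primal feasibility (all g_i <= 0): OK
Dual feasibility (all lambda_i >= 0): OK
Complementary slackness (lambda_i * g_i(x) = 0 for all i): OK

Verdict: the first failing condition is stationarity -> stat.

stat


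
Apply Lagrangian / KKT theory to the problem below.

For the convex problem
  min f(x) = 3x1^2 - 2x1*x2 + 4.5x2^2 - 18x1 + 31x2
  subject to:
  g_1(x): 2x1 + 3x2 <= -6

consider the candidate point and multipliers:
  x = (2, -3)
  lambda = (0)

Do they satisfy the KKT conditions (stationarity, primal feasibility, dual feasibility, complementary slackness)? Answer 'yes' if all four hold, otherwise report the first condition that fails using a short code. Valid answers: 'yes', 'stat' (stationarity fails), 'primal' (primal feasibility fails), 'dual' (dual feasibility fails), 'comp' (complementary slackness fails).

Gradient of f: grad f(x) = Q x + c = (0, 0)
Constraint values g_i(x) = a_i^T x - b_i:
  g_1((2, -3)) = 1
Stationarity residual: grad f(x) + sum_i lambda_i a_i = (0, 0)
  -> stationarity OK
Primal feasibility (all g_i <= 0): FAILS
Dual feasibility (all lambda_i >= 0): OK
Complementary slackness (lambda_i * g_i(x) = 0 for all i): OK

Verdict: the first failing condition is primal_feasibility -> primal.

primal


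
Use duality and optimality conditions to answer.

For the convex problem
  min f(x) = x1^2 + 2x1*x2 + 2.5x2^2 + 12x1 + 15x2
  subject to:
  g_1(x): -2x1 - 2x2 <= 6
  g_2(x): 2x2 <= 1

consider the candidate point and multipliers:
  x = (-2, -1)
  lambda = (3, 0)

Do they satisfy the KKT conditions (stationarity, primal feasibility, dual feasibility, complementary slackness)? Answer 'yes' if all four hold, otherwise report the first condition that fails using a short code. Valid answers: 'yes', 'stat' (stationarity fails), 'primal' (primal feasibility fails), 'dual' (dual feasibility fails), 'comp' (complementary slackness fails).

Gradient of f: grad f(x) = Q x + c = (6, 6)
Constraint values g_i(x) = a_i^T x - b_i:
  g_1((-2, -1)) = 0
  g_2((-2, -1)) = -3
Stationarity residual: grad f(x) + sum_i lambda_i a_i = (0, 0)
  -> stationarity OK
Primal feasibility (all g_i <= 0): OK
Dual feasibility (all lambda_i >= 0): OK
Complementary slackness (lambda_i * g_i(x) = 0 for all i): OK

Verdict: yes, KKT holds.

yes


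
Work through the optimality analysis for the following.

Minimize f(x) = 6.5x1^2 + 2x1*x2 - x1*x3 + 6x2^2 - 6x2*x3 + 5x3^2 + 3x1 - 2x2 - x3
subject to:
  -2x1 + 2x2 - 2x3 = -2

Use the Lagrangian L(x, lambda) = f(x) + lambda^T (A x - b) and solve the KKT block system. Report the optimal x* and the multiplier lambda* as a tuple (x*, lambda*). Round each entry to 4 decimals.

Form the Lagrangian:
  L(x, lambda) = (1/2) x^T Q x + c^T x + lambda^T (A x - b)
Stationarity (grad_x L = 0): Q x + c + A^T lambda = 0.
Primal feasibility: A x = b.

This gives the KKT block system:
  [ Q   A^T ] [ x     ]   [-c ]
  [ A    0  ] [ lambda ] = [ b ]

Solving the linear system:
  x*      = (0.278, -0.0166, 0.7054)
  lambda* = (2.9378)
  f(x*)   = 3.0187

x* = (0.278, -0.0166, 0.7054), lambda* = (2.9378)


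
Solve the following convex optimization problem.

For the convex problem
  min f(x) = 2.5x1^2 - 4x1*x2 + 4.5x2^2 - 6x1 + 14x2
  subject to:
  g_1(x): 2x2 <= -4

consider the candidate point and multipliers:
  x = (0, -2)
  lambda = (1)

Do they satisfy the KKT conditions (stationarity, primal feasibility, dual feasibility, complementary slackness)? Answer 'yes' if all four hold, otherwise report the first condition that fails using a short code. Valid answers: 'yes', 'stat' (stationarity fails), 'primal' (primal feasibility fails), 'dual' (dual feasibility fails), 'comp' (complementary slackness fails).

Gradient of f: grad f(x) = Q x + c = (2, -4)
Constraint values g_i(x) = a_i^T x - b_i:
  g_1((0, -2)) = 0
Stationarity residual: grad f(x) + sum_i lambda_i a_i = (2, -2)
  -> stationarity FAILS
Primal feasibility (all g_i <= 0): OK
Dual feasibility (all lambda_i >= 0): OK
Complementary slackness (lambda_i * g_i(x) = 0 for all i): OK

Verdict: the first failing condition is stationarity -> stat.

stat


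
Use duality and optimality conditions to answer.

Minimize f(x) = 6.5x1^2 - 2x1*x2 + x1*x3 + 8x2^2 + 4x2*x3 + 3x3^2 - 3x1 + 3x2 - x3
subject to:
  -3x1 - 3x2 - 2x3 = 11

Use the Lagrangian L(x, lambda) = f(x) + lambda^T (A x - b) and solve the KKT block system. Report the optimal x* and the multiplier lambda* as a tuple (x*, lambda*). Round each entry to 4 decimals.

Form the Lagrangian:
  L(x, lambda) = (1/2) x^T Q x + c^T x + lambda^T (A x - b)
Stationarity (grad_x L = 0): Q x + c + A^T lambda = 0.
Primal feasibility: A x = b.

This gives the KKT block system:
  [ Q   A^T ] [ x     ]   [-c ]
  [ A    0  ] [ lambda ] = [ b ]

Solving the linear system:
  x*      = (-1.5579, -1.4725, -0.9545)
  lambda* = (-7.0873)
  f(x*)   = 39.5854

x* = (-1.5579, -1.4725, -0.9545), lambda* = (-7.0873)


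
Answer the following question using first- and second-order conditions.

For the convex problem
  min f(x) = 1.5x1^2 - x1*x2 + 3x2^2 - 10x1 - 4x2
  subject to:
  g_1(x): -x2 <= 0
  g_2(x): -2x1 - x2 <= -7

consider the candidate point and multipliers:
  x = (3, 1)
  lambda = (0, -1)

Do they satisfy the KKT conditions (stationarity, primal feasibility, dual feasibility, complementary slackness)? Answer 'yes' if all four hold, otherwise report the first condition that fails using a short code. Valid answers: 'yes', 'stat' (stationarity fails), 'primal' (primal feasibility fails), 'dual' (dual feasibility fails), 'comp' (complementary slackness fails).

Gradient of f: grad f(x) = Q x + c = (-2, -1)
Constraint values g_i(x) = a_i^T x - b_i:
  g_1((3, 1)) = -1
  g_2((3, 1)) = 0
Stationarity residual: grad f(x) + sum_i lambda_i a_i = (0, 0)
  -> stationarity OK
Primal feasibility (all g_i <= 0): OK
Dual feasibility (all lambda_i >= 0): FAILS
Complementary slackness (lambda_i * g_i(x) = 0 for all i): OK

Verdict: the first failing condition is dual_feasibility -> dual.

dual


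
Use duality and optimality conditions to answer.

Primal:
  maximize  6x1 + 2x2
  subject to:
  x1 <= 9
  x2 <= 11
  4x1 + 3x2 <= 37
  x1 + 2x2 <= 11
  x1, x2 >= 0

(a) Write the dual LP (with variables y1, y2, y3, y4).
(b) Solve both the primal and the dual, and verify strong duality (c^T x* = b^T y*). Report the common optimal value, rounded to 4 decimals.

The standard primal-dual pair for 'max c^T x s.t. A x <= b, x >= 0' is:
  Dual:  min b^T y  s.t.  A^T y >= c,  y >= 0.

So the dual LP is:
  minimize  9y1 + 11y2 + 37y3 + 11y4
  subject to:
    y1 + 4y3 + y4 >= 6
    y2 + 3y3 + 2y4 >= 2
    y1, y2, y3, y4 >= 0

Solving the primal: x* = (9, 0.3333).
  primal value c^T x* = 54.6667.
Solving the dual: y* = (3.3333, 0, 0.6667, 0).
  dual value b^T y* = 54.6667.
Strong duality: c^T x* = b^T y*. Confirmed.

54.6667


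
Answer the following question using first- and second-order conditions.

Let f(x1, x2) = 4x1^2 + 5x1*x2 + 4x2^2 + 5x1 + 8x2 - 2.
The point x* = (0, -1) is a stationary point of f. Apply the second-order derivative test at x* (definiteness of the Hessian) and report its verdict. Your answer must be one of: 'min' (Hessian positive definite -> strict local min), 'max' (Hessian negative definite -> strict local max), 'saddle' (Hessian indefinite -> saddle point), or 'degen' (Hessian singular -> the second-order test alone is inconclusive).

Compute the Hessian H = grad^2 f:
  H = [[8, 5], [5, 8]]
Verify stationarity: grad f(x*) = H x* + g = (0, 0).
Eigenvalues of H: 3, 13.
Both eigenvalues > 0, so H is positive definite -> x* is a strict local min.

min


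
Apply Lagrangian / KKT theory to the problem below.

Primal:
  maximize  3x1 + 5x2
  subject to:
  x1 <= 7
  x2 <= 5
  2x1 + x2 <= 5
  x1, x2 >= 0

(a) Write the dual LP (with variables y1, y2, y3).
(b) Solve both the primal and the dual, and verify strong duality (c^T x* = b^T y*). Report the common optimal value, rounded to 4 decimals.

The standard primal-dual pair for 'max c^T x s.t. A x <= b, x >= 0' is:
  Dual:  min b^T y  s.t.  A^T y >= c,  y >= 0.

So the dual LP is:
  minimize  7y1 + 5y2 + 5y3
  subject to:
    y1 + 2y3 >= 3
    y2 + y3 >= 5
    y1, y2, y3 >= 0

Solving the primal: x* = (0, 5).
  primal value c^T x* = 25.
Solving the dual: y* = (0, 3.5, 1.5).
  dual value b^T y* = 25.
Strong duality: c^T x* = b^T y*. Confirmed.

25


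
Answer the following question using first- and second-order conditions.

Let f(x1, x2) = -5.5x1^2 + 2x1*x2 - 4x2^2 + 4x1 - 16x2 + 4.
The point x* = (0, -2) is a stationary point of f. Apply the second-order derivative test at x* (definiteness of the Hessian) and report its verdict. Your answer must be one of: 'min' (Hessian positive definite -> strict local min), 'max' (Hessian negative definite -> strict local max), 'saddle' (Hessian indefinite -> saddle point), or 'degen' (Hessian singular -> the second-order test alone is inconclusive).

Compute the Hessian H = grad^2 f:
  H = [[-11, 2], [2, -8]]
Verify stationarity: grad f(x*) = H x* + g = (0, 0).
Eigenvalues of H: -12, -7.
Both eigenvalues < 0, so H is negative definite -> x* is a strict local max.

max


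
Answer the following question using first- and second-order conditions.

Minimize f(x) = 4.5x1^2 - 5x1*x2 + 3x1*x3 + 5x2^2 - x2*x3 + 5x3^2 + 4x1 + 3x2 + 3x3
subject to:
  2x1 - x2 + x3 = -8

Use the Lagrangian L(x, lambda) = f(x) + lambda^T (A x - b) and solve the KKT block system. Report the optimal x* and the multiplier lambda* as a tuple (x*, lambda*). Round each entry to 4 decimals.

Form the Lagrangian:
  L(x, lambda) = (1/2) x^T Q x + c^T x + lambda^T (A x - b)
Stationarity (grad_x L = 0): Q x + c + A^T lambda = 0.
Primal feasibility: A x = b.

This gives the KKT block system:
  [ Q   A^T ] [ x     ]   [-c ]
  [ A    0  ] [ lambda ] = [ b ]

Solving the linear system:
  x*      = (-4.1053, -0.8947, -0.6842)
  lambda* = (15.2632)
  f(x*)   = 50.4737

x* = (-4.1053, -0.8947, -0.6842), lambda* = (15.2632)


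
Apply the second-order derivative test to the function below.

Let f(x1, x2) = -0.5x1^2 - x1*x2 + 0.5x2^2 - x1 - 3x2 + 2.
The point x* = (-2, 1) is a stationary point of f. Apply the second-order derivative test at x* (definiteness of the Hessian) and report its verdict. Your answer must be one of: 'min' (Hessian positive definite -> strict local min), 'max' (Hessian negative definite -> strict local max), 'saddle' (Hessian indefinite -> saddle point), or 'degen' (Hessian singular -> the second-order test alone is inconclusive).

Compute the Hessian H = grad^2 f:
  H = [[-1, -1], [-1, 1]]
Verify stationarity: grad f(x*) = H x* + g = (0, 0).
Eigenvalues of H: -1.4142, 1.4142.
Eigenvalues have mixed signs, so H is indefinite -> x* is a saddle point.

saddle


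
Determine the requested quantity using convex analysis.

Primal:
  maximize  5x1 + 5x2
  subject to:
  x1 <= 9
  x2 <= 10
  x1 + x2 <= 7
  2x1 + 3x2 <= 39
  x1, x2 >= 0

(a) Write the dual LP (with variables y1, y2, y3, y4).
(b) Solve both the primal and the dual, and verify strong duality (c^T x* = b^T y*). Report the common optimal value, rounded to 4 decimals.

The standard primal-dual pair for 'max c^T x s.t. A x <= b, x >= 0' is:
  Dual:  min b^T y  s.t.  A^T y >= c,  y >= 0.

So the dual LP is:
  minimize  9y1 + 10y2 + 7y3 + 39y4
  subject to:
    y1 + y3 + 2y4 >= 5
    y2 + y3 + 3y4 >= 5
    y1, y2, y3, y4 >= 0

Solving the primal: x* = (7, 0).
  primal value c^T x* = 35.
Solving the dual: y* = (0, 0, 5, 0).
  dual value b^T y* = 35.
Strong duality: c^T x* = b^T y*. Confirmed.

35


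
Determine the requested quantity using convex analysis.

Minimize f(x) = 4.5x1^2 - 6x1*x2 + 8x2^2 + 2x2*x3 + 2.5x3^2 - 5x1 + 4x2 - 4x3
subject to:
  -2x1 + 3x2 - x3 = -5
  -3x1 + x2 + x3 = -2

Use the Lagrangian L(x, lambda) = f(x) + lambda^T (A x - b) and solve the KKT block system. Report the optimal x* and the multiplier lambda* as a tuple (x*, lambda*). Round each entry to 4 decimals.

Form the Lagrangian:
  L(x, lambda) = (1/2) x^T Q x + c^T x + lambda^T (A x - b)
Stationarity (grad_x L = 0): Q x + c + A^T lambda = 0.
Primal feasibility: A x = b.

This gives the KKT block system:
  [ Q   A^T ] [ x     ]   [-c ]
  [ A    0  ] [ lambda ] = [ b ]

Solving the linear system:
  x*      = (0.939, -0.5762, 1.3933)
  lambda* = (2.4702, 0.656)
  f(x*)   = 0.545

x* = (0.939, -0.5762, 1.3933), lambda* = (2.4702, 0.656)


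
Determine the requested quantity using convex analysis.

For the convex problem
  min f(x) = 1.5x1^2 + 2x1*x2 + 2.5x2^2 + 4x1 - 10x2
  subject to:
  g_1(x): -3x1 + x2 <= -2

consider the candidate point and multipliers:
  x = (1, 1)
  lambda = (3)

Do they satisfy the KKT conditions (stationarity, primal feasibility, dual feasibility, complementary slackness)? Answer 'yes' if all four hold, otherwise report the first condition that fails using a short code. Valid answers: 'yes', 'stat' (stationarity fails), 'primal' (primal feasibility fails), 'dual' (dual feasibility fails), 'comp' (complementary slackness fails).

Gradient of f: grad f(x) = Q x + c = (9, -3)
Constraint values g_i(x) = a_i^T x - b_i:
  g_1((1, 1)) = 0
Stationarity residual: grad f(x) + sum_i lambda_i a_i = (0, 0)
  -> stationarity OK
Primal feasibility (all g_i <= 0): OK
Dual feasibility (all lambda_i >= 0): OK
Complementary slackness (lambda_i * g_i(x) = 0 for all i): OK

Verdict: yes, KKT holds.

yes


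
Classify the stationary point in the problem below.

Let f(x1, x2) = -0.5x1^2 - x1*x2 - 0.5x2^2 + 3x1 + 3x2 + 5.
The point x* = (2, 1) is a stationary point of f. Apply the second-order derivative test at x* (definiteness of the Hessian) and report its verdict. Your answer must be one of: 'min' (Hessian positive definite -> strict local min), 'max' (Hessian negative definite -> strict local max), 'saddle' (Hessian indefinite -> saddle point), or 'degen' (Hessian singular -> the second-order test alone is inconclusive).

Compute the Hessian H = grad^2 f:
  H = [[-1, -1], [-1, -1]]
Verify stationarity: grad f(x*) = H x* + g = (0, 0).
Eigenvalues of H: -2, 0.
H has a zero eigenvalue (singular; negative semidefinite but not definite), so H is neither positive definite, negative definite, nor indefinite. The second-order test alone is inconclusive -> degen.
(Indeed, f is constant along the null direction of H through x*, so x* is not a strict local extremum.)

degen


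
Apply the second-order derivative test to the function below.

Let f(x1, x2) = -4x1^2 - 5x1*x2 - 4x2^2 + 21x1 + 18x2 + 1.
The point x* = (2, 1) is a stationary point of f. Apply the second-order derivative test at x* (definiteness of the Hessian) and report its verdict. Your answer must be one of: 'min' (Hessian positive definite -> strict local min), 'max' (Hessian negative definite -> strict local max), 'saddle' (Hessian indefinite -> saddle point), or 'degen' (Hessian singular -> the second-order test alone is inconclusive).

Compute the Hessian H = grad^2 f:
  H = [[-8, -5], [-5, -8]]
Verify stationarity: grad f(x*) = H x* + g = (0, 0).
Eigenvalues of H: -13, -3.
Both eigenvalues < 0, so H is negative definite -> x* is a strict local max.

max


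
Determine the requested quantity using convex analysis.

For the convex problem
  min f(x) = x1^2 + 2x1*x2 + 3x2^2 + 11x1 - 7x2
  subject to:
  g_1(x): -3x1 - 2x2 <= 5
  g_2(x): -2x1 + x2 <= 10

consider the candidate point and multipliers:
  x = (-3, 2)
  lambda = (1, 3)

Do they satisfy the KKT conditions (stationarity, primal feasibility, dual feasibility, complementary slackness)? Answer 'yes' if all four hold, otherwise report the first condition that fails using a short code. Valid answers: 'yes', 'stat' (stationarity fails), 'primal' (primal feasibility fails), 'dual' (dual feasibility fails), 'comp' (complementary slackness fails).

Gradient of f: grad f(x) = Q x + c = (9, -1)
Constraint values g_i(x) = a_i^T x - b_i:
  g_1((-3, 2)) = 0
  g_2((-3, 2)) = -2
Stationarity residual: grad f(x) + sum_i lambda_i a_i = (0, 0)
  -> stationarity OK
Primal feasibility (all g_i <= 0): OK
Dual feasibility (all lambda_i >= 0): OK
Complementary slackness (lambda_i * g_i(x) = 0 for all i): FAILS

Verdict: the first failing condition is complementary_slackness -> comp.

comp


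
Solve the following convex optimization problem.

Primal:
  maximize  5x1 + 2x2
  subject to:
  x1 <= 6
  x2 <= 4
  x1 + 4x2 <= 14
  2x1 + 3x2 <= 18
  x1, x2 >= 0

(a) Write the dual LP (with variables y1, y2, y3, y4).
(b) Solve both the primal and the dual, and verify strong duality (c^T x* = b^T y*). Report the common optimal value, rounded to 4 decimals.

The standard primal-dual pair for 'max c^T x s.t. A x <= b, x >= 0' is:
  Dual:  min b^T y  s.t.  A^T y >= c,  y >= 0.

So the dual LP is:
  minimize  6y1 + 4y2 + 14y3 + 18y4
  subject to:
    y1 + y3 + 2y4 >= 5
    y2 + 4y3 + 3y4 >= 2
    y1, y2, y3, y4 >= 0

Solving the primal: x* = (6, 2).
  primal value c^T x* = 34.
Solving the dual: y* = (4.5, 0, 0.5, 0).
  dual value b^T y* = 34.
Strong duality: c^T x* = b^T y*. Confirmed.

34


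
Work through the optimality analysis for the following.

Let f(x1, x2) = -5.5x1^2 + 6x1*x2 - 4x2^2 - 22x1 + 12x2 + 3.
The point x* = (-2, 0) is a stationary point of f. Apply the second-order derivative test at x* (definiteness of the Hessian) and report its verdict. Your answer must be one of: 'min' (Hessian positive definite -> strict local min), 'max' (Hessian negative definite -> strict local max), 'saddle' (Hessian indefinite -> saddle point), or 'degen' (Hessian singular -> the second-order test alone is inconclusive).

Compute the Hessian H = grad^2 f:
  H = [[-11, 6], [6, -8]]
Verify stationarity: grad f(x*) = H x* + g = (0, 0).
Eigenvalues of H: -15.6847, -3.3153.
Both eigenvalues < 0, so H is negative definite -> x* is a strict local max.

max


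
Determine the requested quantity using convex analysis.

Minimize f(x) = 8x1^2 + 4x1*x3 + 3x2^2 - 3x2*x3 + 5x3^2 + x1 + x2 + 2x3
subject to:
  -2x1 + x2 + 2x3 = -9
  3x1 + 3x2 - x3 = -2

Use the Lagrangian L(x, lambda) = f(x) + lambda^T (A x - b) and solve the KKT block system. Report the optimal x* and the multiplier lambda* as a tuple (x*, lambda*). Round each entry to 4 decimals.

Form the Lagrangian:
  L(x, lambda) = (1/2) x^T Q x + c^T x + lambda^T (A x - b)
Stationarity (grad_x L = 0): Q x + c + A^T lambda = 0.
Primal feasibility: A x = b.

This gives the KKT block system:
  [ Q   A^T ] [ x     ]   [-c ]
  [ A    0  ] [ lambda ] = [ b ]

Solving the linear system:
  x*      = (1.0124, -2.4357, -2.2697)
  lambda* = (4.9751, 0.61)
  f(x*)   = 20.0166

x* = (1.0124, -2.4357, -2.2697), lambda* = (4.9751, 0.61)


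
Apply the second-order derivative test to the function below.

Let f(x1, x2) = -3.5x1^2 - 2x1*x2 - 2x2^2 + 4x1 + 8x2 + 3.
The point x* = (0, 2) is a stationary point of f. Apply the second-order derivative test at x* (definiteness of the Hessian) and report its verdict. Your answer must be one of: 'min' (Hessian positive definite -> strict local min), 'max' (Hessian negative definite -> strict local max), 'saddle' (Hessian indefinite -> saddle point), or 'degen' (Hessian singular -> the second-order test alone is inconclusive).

Compute the Hessian H = grad^2 f:
  H = [[-7, -2], [-2, -4]]
Verify stationarity: grad f(x*) = H x* + g = (0, 0).
Eigenvalues of H: -8, -3.
Both eigenvalues < 0, so H is negative definite -> x* is a strict local max.

max


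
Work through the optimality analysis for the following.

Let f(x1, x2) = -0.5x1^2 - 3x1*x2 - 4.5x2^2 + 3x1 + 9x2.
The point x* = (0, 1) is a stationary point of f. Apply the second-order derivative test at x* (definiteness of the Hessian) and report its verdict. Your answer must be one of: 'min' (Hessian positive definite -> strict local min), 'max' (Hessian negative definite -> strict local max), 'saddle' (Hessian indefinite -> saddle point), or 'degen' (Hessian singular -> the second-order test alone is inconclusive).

Compute the Hessian H = grad^2 f:
  H = [[-1, -3], [-3, -9]]
Verify stationarity: grad f(x*) = H x* + g = (0, 0).
Eigenvalues of H: -10, 0.
H has a zero eigenvalue (singular; negative semidefinite but not definite), so H is neither positive definite, negative definite, nor indefinite. The second-order test alone is inconclusive -> degen.
(Indeed, f is constant along the null direction of H through x*, so x* is not a strict local extremum.)

degen


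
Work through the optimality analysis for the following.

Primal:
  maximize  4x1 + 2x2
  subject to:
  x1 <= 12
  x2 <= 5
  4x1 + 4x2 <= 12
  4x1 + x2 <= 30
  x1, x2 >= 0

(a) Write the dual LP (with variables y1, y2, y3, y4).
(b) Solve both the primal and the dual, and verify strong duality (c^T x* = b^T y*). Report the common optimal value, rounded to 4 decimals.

The standard primal-dual pair for 'max c^T x s.t. A x <= b, x >= 0' is:
  Dual:  min b^T y  s.t.  A^T y >= c,  y >= 0.

So the dual LP is:
  minimize  12y1 + 5y2 + 12y3 + 30y4
  subject to:
    y1 + 4y3 + 4y4 >= 4
    y2 + 4y3 + y4 >= 2
    y1, y2, y3, y4 >= 0

Solving the primal: x* = (3, 0).
  primal value c^T x* = 12.
Solving the dual: y* = (0, 0, 1, 0).
  dual value b^T y* = 12.
Strong duality: c^T x* = b^T y*. Confirmed.

12


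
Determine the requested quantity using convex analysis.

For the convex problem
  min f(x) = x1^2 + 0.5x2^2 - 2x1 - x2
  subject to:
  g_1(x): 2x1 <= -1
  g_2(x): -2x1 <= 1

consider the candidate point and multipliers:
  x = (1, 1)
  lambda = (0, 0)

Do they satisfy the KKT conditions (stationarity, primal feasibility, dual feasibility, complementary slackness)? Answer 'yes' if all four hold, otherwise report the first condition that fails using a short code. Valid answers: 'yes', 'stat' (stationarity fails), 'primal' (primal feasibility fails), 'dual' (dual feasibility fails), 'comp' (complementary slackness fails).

Gradient of f: grad f(x) = Q x + c = (0, 0)
Constraint values g_i(x) = a_i^T x - b_i:
  g_1((1, 1)) = 3
  g_2((1, 1)) = -3
Stationarity residual: grad f(x) + sum_i lambda_i a_i = (0, 0)
  -> stationarity OK
Primal feasibility (all g_i <= 0): FAILS
Dual feasibility (all lambda_i >= 0): OK
Complementary slackness (lambda_i * g_i(x) = 0 for all i): OK

Verdict: the first failing condition is primal_feasibility -> primal.

primal
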